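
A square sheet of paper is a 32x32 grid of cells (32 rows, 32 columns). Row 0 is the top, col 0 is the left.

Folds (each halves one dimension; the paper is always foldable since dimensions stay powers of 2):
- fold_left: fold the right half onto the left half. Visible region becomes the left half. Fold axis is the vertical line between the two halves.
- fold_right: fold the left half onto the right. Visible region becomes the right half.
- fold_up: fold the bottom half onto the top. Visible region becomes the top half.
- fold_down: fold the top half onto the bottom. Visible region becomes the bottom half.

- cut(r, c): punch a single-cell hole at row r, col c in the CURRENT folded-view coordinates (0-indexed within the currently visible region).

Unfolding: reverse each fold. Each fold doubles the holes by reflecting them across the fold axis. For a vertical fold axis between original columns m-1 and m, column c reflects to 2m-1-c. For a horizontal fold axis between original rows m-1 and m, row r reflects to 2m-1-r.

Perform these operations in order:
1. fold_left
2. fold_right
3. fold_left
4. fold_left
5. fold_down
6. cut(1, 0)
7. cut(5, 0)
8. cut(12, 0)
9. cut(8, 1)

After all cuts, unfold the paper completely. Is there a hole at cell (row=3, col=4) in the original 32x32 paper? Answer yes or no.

Answer: yes

Derivation:
Op 1 fold_left: fold axis v@16; visible region now rows[0,32) x cols[0,16) = 32x16
Op 2 fold_right: fold axis v@8; visible region now rows[0,32) x cols[8,16) = 32x8
Op 3 fold_left: fold axis v@12; visible region now rows[0,32) x cols[8,12) = 32x4
Op 4 fold_left: fold axis v@10; visible region now rows[0,32) x cols[8,10) = 32x2
Op 5 fold_down: fold axis h@16; visible region now rows[16,32) x cols[8,10) = 16x2
Op 6 cut(1, 0): punch at orig (17,8); cuts so far [(17, 8)]; region rows[16,32) x cols[8,10) = 16x2
Op 7 cut(5, 0): punch at orig (21,8); cuts so far [(17, 8), (21, 8)]; region rows[16,32) x cols[8,10) = 16x2
Op 8 cut(12, 0): punch at orig (28,8); cuts so far [(17, 8), (21, 8), (28, 8)]; region rows[16,32) x cols[8,10) = 16x2
Op 9 cut(8, 1): punch at orig (24,9); cuts so far [(17, 8), (21, 8), (24, 9), (28, 8)]; region rows[16,32) x cols[8,10) = 16x2
Unfold 1 (reflect across h@16): 8 holes -> [(3, 8), (7, 9), (10, 8), (14, 8), (17, 8), (21, 8), (24, 9), (28, 8)]
Unfold 2 (reflect across v@10): 16 holes -> [(3, 8), (3, 11), (7, 9), (7, 10), (10, 8), (10, 11), (14, 8), (14, 11), (17, 8), (17, 11), (21, 8), (21, 11), (24, 9), (24, 10), (28, 8), (28, 11)]
Unfold 3 (reflect across v@12): 32 holes -> [(3, 8), (3, 11), (3, 12), (3, 15), (7, 9), (7, 10), (7, 13), (7, 14), (10, 8), (10, 11), (10, 12), (10, 15), (14, 8), (14, 11), (14, 12), (14, 15), (17, 8), (17, 11), (17, 12), (17, 15), (21, 8), (21, 11), (21, 12), (21, 15), (24, 9), (24, 10), (24, 13), (24, 14), (28, 8), (28, 11), (28, 12), (28, 15)]
Unfold 4 (reflect across v@8): 64 holes -> [(3, 0), (3, 3), (3, 4), (3, 7), (3, 8), (3, 11), (3, 12), (3, 15), (7, 1), (7, 2), (7, 5), (7, 6), (7, 9), (7, 10), (7, 13), (7, 14), (10, 0), (10, 3), (10, 4), (10, 7), (10, 8), (10, 11), (10, 12), (10, 15), (14, 0), (14, 3), (14, 4), (14, 7), (14, 8), (14, 11), (14, 12), (14, 15), (17, 0), (17, 3), (17, 4), (17, 7), (17, 8), (17, 11), (17, 12), (17, 15), (21, 0), (21, 3), (21, 4), (21, 7), (21, 8), (21, 11), (21, 12), (21, 15), (24, 1), (24, 2), (24, 5), (24, 6), (24, 9), (24, 10), (24, 13), (24, 14), (28, 0), (28, 3), (28, 4), (28, 7), (28, 8), (28, 11), (28, 12), (28, 15)]
Unfold 5 (reflect across v@16): 128 holes -> [(3, 0), (3, 3), (3, 4), (3, 7), (3, 8), (3, 11), (3, 12), (3, 15), (3, 16), (3, 19), (3, 20), (3, 23), (3, 24), (3, 27), (3, 28), (3, 31), (7, 1), (7, 2), (7, 5), (7, 6), (7, 9), (7, 10), (7, 13), (7, 14), (7, 17), (7, 18), (7, 21), (7, 22), (7, 25), (7, 26), (7, 29), (7, 30), (10, 0), (10, 3), (10, 4), (10, 7), (10, 8), (10, 11), (10, 12), (10, 15), (10, 16), (10, 19), (10, 20), (10, 23), (10, 24), (10, 27), (10, 28), (10, 31), (14, 0), (14, 3), (14, 4), (14, 7), (14, 8), (14, 11), (14, 12), (14, 15), (14, 16), (14, 19), (14, 20), (14, 23), (14, 24), (14, 27), (14, 28), (14, 31), (17, 0), (17, 3), (17, 4), (17, 7), (17, 8), (17, 11), (17, 12), (17, 15), (17, 16), (17, 19), (17, 20), (17, 23), (17, 24), (17, 27), (17, 28), (17, 31), (21, 0), (21, 3), (21, 4), (21, 7), (21, 8), (21, 11), (21, 12), (21, 15), (21, 16), (21, 19), (21, 20), (21, 23), (21, 24), (21, 27), (21, 28), (21, 31), (24, 1), (24, 2), (24, 5), (24, 6), (24, 9), (24, 10), (24, 13), (24, 14), (24, 17), (24, 18), (24, 21), (24, 22), (24, 25), (24, 26), (24, 29), (24, 30), (28, 0), (28, 3), (28, 4), (28, 7), (28, 8), (28, 11), (28, 12), (28, 15), (28, 16), (28, 19), (28, 20), (28, 23), (28, 24), (28, 27), (28, 28), (28, 31)]
Holes: [(3, 0), (3, 3), (3, 4), (3, 7), (3, 8), (3, 11), (3, 12), (3, 15), (3, 16), (3, 19), (3, 20), (3, 23), (3, 24), (3, 27), (3, 28), (3, 31), (7, 1), (7, 2), (7, 5), (7, 6), (7, 9), (7, 10), (7, 13), (7, 14), (7, 17), (7, 18), (7, 21), (7, 22), (7, 25), (7, 26), (7, 29), (7, 30), (10, 0), (10, 3), (10, 4), (10, 7), (10, 8), (10, 11), (10, 12), (10, 15), (10, 16), (10, 19), (10, 20), (10, 23), (10, 24), (10, 27), (10, 28), (10, 31), (14, 0), (14, 3), (14, 4), (14, 7), (14, 8), (14, 11), (14, 12), (14, 15), (14, 16), (14, 19), (14, 20), (14, 23), (14, 24), (14, 27), (14, 28), (14, 31), (17, 0), (17, 3), (17, 4), (17, 7), (17, 8), (17, 11), (17, 12), (17, 15), (17, 16), (17, 19), (17, 20), (17, 23), (17, 24), (17, 27), (17, 28), (17, 31), (21, 0), (21, 3), (21, 4), (21, 7), (21, 8), (21, 11), (21, 12), (21, 15), (21, 16), (21, 19), (21, 20), (21, 23), (21, 24), (21, 27), (21, 28), (21, 31), (24, 1), (24, 2), (24, 5), (24, 6), (24, 9), (24, 10), (24, 13), (24, 14), (24, 17), (24, 18), (24, 21), (24, 22), (24, 25), (24, 26), (24, 29), (24, 30), (28, 0), (28, 3), (28, 4), (28, 7), (28, 8), (28, 11), (28, 12), (28, 15), (28, 16), (28, 19), (28, 20), (28, 23), (28, 24), (28, 27), (28, 28), (28, 31)]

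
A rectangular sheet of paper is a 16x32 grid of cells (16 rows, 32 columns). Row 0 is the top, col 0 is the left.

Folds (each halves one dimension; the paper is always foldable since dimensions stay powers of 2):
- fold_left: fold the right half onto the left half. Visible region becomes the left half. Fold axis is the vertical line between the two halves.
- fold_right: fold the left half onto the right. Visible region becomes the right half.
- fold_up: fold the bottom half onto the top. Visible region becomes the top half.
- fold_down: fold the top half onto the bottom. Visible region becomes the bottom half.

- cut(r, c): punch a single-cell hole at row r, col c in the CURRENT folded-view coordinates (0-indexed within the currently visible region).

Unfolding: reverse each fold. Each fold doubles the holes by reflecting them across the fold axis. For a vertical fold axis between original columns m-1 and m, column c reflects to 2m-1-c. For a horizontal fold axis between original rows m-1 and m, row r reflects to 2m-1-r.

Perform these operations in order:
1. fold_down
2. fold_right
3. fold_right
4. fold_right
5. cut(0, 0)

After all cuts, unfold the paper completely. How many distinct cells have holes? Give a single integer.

Answer: 16

Derivation:
Op 1 fold_down: fold axis h@8; visible region now rows[8,16) x cols[0,32) = 8x32
Op 2 fold_right: fold axis v@16; visible region now rows[8,16) x cols[16,32) = 8x16
Op 3 fold_right: fold axis v@24; visible region now rows[8,16) x cols[24,32) = 8x8
Op 4 fold_right: fold axis v@28; visible region now rows[8,16) x cols[28,32) = 8x4
Op 5 cut(0, 0): punch at orig (8,28); cuts so far [(8, 28)]; region rows[8,16) x cols[28,32) = 8x4
Unfold 1 (reflect across v@28): 2 holes -> [(8, 27), (8, 28)]
Unfold 2 (reflect across v@24): 4 holes -> [(8, 19), (8, 20), (8, 27), (8, 28)]
Unfold 3 (reflect across v@16): 8 holes -> [(8, 3), (8, 4), (8, 11), (8, 12), (8, 19), (8, 20), (8, 27), (8, 28)]
Unfold 4 (reflect across h@8): 16 holes -> [(7, 3), (7, 4), (7, 11), (7, 12), (7, 19), (7, 20), (7, 27), (7, 28), (8, 3), (8, 4), (8, 11), (8, 12), (8, 19), (8, 20), (8, 27), (8, 28)]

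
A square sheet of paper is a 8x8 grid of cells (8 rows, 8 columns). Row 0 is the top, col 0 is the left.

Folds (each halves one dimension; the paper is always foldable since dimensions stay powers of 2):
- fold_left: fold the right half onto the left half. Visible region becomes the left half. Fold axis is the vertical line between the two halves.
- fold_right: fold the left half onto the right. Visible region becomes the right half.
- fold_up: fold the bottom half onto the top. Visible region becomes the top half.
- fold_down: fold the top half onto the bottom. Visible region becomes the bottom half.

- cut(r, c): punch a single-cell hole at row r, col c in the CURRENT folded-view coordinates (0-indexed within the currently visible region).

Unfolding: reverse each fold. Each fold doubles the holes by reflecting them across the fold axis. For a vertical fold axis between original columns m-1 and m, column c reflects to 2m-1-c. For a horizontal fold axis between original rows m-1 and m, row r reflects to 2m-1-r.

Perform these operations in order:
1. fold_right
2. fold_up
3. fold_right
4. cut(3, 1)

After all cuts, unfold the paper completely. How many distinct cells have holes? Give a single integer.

Op 1 fold_right: fold axis v@4; visible region now rows[0,8) x cols[4,8) = 8x4
Op 2 fold_up: fold axis h@4; visible region now rows[0,4) x cols[4,8) = 4x4
Op 3 fold_right: fold axis v@6; visible region now rows[0,4) x cols[6,8) = 4x2
Op 4 cut(3, 1): punch at orig (3,7); cuts so far [(3, 7)]; region rows[0,4) x cols[6,8) = 4x2
Unfold 1 (reflect across v@6): 2 holes -> [(3, 4), (3, 7)]
Unfold 2 (reflect across h@4): 4 holes -> [(3, 4), (3, 7), (4, 4), (4, 7)]
Unfold 3 (reflect across v@4): 8 holes -> [(3, 0), (3, 3), (3, 4), (3, 7), (4, 0), (4, 3), (4, 4), (4, 7)]

Answer: 8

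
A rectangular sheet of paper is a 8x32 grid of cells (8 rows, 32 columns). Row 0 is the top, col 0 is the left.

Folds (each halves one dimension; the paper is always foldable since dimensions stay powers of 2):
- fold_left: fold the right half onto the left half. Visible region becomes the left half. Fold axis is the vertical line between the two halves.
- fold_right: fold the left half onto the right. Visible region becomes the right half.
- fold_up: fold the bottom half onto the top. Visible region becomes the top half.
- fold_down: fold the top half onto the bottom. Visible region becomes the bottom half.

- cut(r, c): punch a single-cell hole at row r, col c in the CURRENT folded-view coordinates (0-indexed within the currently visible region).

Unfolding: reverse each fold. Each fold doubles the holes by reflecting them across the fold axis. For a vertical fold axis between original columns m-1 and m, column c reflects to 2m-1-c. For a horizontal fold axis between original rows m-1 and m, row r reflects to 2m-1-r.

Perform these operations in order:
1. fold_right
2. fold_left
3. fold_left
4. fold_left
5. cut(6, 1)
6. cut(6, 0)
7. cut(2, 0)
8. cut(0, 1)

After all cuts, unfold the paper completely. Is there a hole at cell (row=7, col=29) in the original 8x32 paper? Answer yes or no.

Answer: no

Derivation:
Op 1 fold_right: fold axis v@16; visible region now rows[0,8) x cols[16,32) = 8x16
Op 2 fold_left: fold axis v@24; visible region now rows[0,8) x cols[16,24) = 8x8
Op 3 fold_left: fold axis v@20; visible region now rows[0,8) x cols[16,20) = 8x4
Op 4 fold_left: fold axis v@18; visible region now rows[0,8) x cols[16,18) = 8x2
Op 5 cut(6, 1): punch at orig (6,17); cuts so far [(6, 17)]; region rows[0,8) x cols[16,18) = 8x2
Op 6 cut(6, 0): punch at orig (6,16); cuts so far [(6, 16), (6, 17)]; region rows[0,8) x cols[16,18) = 8x2
Op 7 cut(2, 0): punch at orig (2,16); cuts so far [(2, 16), (6, 16), (6, 17)]; region rows[0,8) x cols[16,18) = 8x2
Op 8 cut(0, 1): punch at orig (0,17); cuts so far [(0, 17), (2, 16), (6, 16), (6, 17)]; region rows[0,8) x cols[16,18) = 8x2
Unfold 1 (reflect across v@18): 8 holes -> [(0, 17), (0, 18), (2, 16), (2, 19), (6, 16), (6, 17), (6, 18), (6, 19)]
Unfold 2 (reflect across v@20): 16 holes -> [(0, 17), (0, 18), (0, 21), (0, 22), (2, 16), (2, 19), (2, 20), (2, 23), (6, 16), (6, 17), (6, 18), (6, 19), (6, 20), (6, 21), (6, 22), (6, 23)]
Unfold 3 (reflect across v@24): 32 holes -> [(0, 17), (0, 18), (0, 21), (0, 22), (0, 25), (0, 26), (0, 29), (0, 30), (2, 16), (2, 19), (2, 20), (2, 23), (2, 24), (2, 27), (2, 28), (2, 31), (6, 16), (6, 17), (6, 18), (6, 19), (6, 20), (6, 21), (6, 22), (6, 23), (6, 24), (6, 25), (6, 26), (6, 27), (6, 28), (6, 29), (6, 30), (6, 31)]
Unfold 4 (reflect across v@16): 64 holes -> [(0, 1), (0, 2), (0, 5), (0, 6), (0, 9), (0, 10), (0, 13), (0, 14), (0, 17), (0, 18), (0, 21), (0, 22), (0, 25), (0, 26), (0, 29), (0, 30), (2, 0), (2, 3), (2, 4), (2, 7), (2, 8), (2, 11), (2, 12), (2, 15), (2, 16), (2, 19), (2, 20), (2, 23), (2, 24), (2, 27), (2, 28), (2, 31), (6, 0), (6, 1), (6, 2), (6, 3), (6, 4), (6, 5), (6, 6), (6, 7), (6, 8), (6, 9), (6, 10), (6, 11), (6, 12), (6, 13), (6, 14), (6, 15), (6, 16), (6, 17), (6, 18), (6, 19), (6, 20), (6, 21), (6, 22), (6, 23), (6, 24), (6, 25), (6, 26), (6, 27), (6, 28), (6, 29), (6, 30), (6, 31)]
Holes: [(0, 1), (0, 2), (0, 5), (0, 6), (0, 9), (0, 10), (0, 13), (0, 14), (0, 17), (0, 18), (0, 21), (0, 22), (0, 25), (0, 26), (0, 29), (0, 30), (2, 0), (2, 3), (2, 4), (2, 7), (2, 8), (2, 11), (2, 12), (2, 15), (2, 16), (2, 19), (2, 20), (2, 23), (2, 24), (2, 27), (2, 28), (2, 31), (6, 0), (6, 1), (6, 2), (6, 3), (6, 4), (6, 5), (6, 6), (6, 7), (6, 8), (6, 9), (6, 10), (6, 11), (6, 12), (6, 13), (6, 14), (6, 15), (6, 16), (6, 17), (6, 18), (6, 19), (6, 20), (6, 21), (6, 22), (6, 23), (6, 24), (6, 25), (6, 26), (6, 27), (6, 28), (6, 29), (6, 30), (6, 31)]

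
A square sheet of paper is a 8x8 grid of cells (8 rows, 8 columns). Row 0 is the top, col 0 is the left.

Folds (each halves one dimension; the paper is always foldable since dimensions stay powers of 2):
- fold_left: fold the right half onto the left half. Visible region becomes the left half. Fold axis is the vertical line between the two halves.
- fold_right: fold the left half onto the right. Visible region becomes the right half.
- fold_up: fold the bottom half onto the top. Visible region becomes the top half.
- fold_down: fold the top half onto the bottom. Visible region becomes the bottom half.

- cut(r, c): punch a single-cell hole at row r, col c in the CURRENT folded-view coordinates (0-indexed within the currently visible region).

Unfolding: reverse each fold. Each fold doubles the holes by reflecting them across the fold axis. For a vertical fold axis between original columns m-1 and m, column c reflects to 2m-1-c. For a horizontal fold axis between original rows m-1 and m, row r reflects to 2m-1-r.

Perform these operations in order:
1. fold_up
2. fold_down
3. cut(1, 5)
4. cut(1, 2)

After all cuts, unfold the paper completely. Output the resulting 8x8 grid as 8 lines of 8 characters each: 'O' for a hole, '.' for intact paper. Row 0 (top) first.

Op 1 fold_up: fold axis h@4; visible region now rows[0,4) x cols[0,8) = 4x8
Op 2 fold_down: fold axis h@2; visible region now rows[2,4) x cols[0,8) = 2x8
Op 3 cut(1, 5): punch at orig (3,5); cuts so far [(3, 5)]; region rows[2,4) x cols[0,8) = 2x8
Op 4 cut(1, 2): punch at orig (3,2); cuts so far [(3, 2), (3, 5)]; region rows[2,4) x cols[0,8) = 2x8
Unfold 1 (reflect across h@2): 4 holes -> [(0, 2), (0, 5), (3, 2), (3, 5)]
Unfold 2 (reflect across h@4): 8 holes -> [(0, 2), (0, 5), (3, 2), (3, 5), (4, 2), (4, 5), (7, 2), (7, 5)]

Answer: ..O..O..
........
........
..O..O..
..O..O..
........
........
..O..O..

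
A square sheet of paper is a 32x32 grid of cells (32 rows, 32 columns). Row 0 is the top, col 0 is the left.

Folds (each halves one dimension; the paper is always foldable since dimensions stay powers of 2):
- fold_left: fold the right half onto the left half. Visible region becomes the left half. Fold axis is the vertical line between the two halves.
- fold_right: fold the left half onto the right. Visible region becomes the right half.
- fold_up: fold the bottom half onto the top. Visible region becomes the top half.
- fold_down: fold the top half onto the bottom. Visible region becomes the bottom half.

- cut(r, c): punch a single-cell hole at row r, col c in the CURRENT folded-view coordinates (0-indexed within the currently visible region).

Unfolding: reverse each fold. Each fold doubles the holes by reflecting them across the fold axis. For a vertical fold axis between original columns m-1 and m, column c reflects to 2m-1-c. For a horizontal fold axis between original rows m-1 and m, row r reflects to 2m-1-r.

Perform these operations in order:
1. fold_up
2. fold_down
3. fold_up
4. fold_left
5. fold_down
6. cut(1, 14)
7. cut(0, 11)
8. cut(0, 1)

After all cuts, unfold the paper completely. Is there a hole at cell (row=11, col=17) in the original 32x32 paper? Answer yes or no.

Op 1 fold_up: fold axis h@16; visible region now rows[0,16) x cols[0,32) = 16x32
Op 2 fold_down: fold axis h@8; visible region now rows[8,16) x cols[0,32) = 8x32
Op 3 fold_up: fold axis h@12; visible region now rows[8,12) x cols[0,32) = 4x32
Op 4 fold_left: fold axis v@16; visible region now rows[8,12) x cols[0,16) = 4x16
Op 5 fold_down: fold axis h@10; visible region now rows[10,12) x cols[0,16) = 2x16
Op 6 cut(1, 14): punch at orig (11,14); cuts so far [(11, 14)]; region rows[10,12) x cols[0,16) = 2x16
Op 7 cut(0, 11): punch at orig (10,11); cuts so far [(10, 11), (11, 14)]; region rows[10,12) x cols[0,16) = 2x16
Op 8 cut(0, 1): punch at orig (10,1); cuts so far [(10, 1), (10, 11), (11, 14)]; region rows[10,12) x cols[0,16) = 2x16
Unfold 1 (reflect across h@10): 6 holes -> [(8, 14), (9, 1), (9, 11), (10, 1), (10, 11), (11, 14)]
Unfold 2 (reflect across v@16): 12 holes -> [(8, 14), (8, 17), (9, 1), (9, 11), (9, 20), (9, 30), (10, 1), (10, 11), (10, 20), (10, 30), (11, 14), (11, 17)]
Unfold 3 (reflect across h@12): 24 holes -> [(8, 14), (8, 17), (9, 1), (9, 11), (9, 20), (9, 30), (10, 1), (10, 11), (10, 20), (10, 30), (11, 14), (11, 17), (12, 14), (12, 17), (13, 1), (13, 11), (13, 20), (13, 30), (14, 1), (14, 11), (14, 20), (14, 30), (15, 14), (15, 17)]
Unfold 4 (reflect across h@8): 48 holes -> [(0, 14), (0, 17), (1, 1), (1, 11), (1, 20), (1, 30), (2, 1), (2, 11), (2, 20), (2, 30), (3, 14), (3, 17), (4, 14), (4, 17), (5, 1), (5, 11), (5, 20), (5, 30), (6, 1), (6, 11), (6, 20), (6, 30), (7, 14), (7, 17), (8, 14), (8, 17), (9, 1), (9, 11), (9, 20), (9, 30), (10, 1), (10, 11), (10, 20), (10, 30), (11, 14), (11, 17), (12, 14), (12, 17), (13, 1), (13, 11), (13, 20), (13, 30), (14, 1), (14, 11), (14, 20), (14, 30), (15, 14), (15, 17)]
Unfold 5 (reflect across h@16): 96 holes -> [(0, 14), (0, 17), (1, 1), (1, 11), (1, 20), (1, 30), (2, 1), (2, 11), (2, 20), (2, 30), (3, 14), (3, 17), (4, 14), (4, 17), (5, 1), (5, 11), (5, 20), (5, 30), (6, 1), (6, 11), (6, 20), (6, 30), (7, 14), (7, 17), (8, 14), (8, 17), (9, 1), (9, 11), (9, 20), (9, 30), (10, 1), (10, 11), (10, 20), (10, 30), (11, 14), (11, 17), (12, 14), (12, 17), (13, 1), (13, 11), (13, 20), (13, 30), (14, 1), (14, 11), (14, 20), (14, 30), (15, 14), (15, 17), (16, 14), (16, 17), (17, 1), (17, 11), (17, 20), (17, 30), (18, 1), (18, 11), (18, 20), (18, 30), (19, 14), (19, 17), (20, 14), (20, 17), (21, 1), (21, 11), (21, 20), (21, 30), (22, 1), (22, 11), (22, 20), (22, 30), (23, 14), (23, 17), (24, 14), (24, 17), (25, 1), (25, 11), (25, 20), (25, 30), (26, 1), (26, 11), (26, 20), (26, 30), (27, 14), (27, 17), (28, 14), (28, 17), (29, 1), (29, 11), (29, 20), (29, 30), (30, 1), (30, 11), (30, 20), (30, 30), (31, 14), (31, 17)]
Holes: [(0, 14), (0, 17), (1, 1), (1, 11), (1, 20), (1, 30), (2, 1), (2, 11), (2, 20), (2, 30), (3, 14), (3, 17), (4, 14), (4, 17), (5, 1), (5, 11), (5, 20), (5, 30), (6, 1), (6, 11), (6, 20), (6, 30), (7, 14), (7, 17), (8, 14), (8, 17), (9, 1), (9, 11), (9, 20), (9, 30), (10, 1), (10, 11), (10, 20), (10, 30), (11, 14), (11, 17), (12, 14), (12, 17), (13, 1), (13, 11), (13, 20), (13, 30), (14, 1), (14, 11), (14, 20), (14, 30), (15, 14), (15, 17), (16, 14), (16, 17), (17, 1), (17, 11), (17, 20), (17, 30), (18, 1), (18, 11), (18, 20), (18, 30), (19, 14), (19, 17), (20, 14), (20, 17), (21, 1), (21, 11), (21, 20), (21, 30), (22, 1), (22, 11), (22, 20), (22, 30), (23, 14), (23, 17), (24, 14), (24, 17), (25, 1), (25, 11), (25, 20), (25, 30), (26, 1), (26, 11), (26, 20), (26, 30), (27, 14), (27, 17), (28, 14), (28, 17), (29, 1), (29, 11), (29, 20), (29, 30), (30, 1), (30, 11), (30, 20), (30, 30), (31, 14), (31, 17)]

Answer: yes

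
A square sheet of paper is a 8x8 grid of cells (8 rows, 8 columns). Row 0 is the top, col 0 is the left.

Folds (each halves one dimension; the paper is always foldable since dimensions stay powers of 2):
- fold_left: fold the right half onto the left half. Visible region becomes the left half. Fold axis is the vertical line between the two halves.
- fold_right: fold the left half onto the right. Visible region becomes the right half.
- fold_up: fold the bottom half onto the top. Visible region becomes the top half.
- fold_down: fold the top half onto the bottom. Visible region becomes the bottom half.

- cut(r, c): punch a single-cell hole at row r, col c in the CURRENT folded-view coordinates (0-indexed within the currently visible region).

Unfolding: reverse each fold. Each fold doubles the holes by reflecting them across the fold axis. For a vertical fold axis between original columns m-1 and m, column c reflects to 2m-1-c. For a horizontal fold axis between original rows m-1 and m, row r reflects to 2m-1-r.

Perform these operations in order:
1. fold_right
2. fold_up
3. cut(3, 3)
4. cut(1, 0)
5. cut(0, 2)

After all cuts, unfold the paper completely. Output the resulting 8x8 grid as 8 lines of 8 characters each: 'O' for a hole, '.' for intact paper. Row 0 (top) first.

Op 1 fold_right: fold axis v@4; visible region now rows[0,8) x cols[4,8) = 8x4
Op 2 fold_up: fold axis h@4; visible region now rows[0,4) x cols[4,8) = 4x4
Op 3 cut(3, 3): punch at orig (3,7); cuts so far [(3, 7)]; region rows[0,4) x cols[4,8) = 4x4
Op 4 cut(1, 0): punch at orig (1,4); cuts so far [(1, 4), (3, 7)]; region rows[0,4) x cols[4,8) = 4x4
Op 5 cut(0, 2): punch at orig (0,6); cuts so far [(0, 6), (1, 4), (3, 7)]; region rows[0,4) x cols[4,8) = 4x4
Unfold 1 (reflect across h@4): 6 holes -> [(0, 6), (1, 4), (3, 7), (4, 7), (6, 4), (7, 6)]
Unfold 2 (reflect across v@4): 12 holes -> [(0, 1), (0, 6), (1, 3), (1, 4), (3, 0), (3, 7), (4, 0), (4, 7), (6, 3), (6, 4), (7, 1), (7, 6)]

Answer: .O....O.
...OO...
........
O......O
O......O
........
...OO...
.O....O.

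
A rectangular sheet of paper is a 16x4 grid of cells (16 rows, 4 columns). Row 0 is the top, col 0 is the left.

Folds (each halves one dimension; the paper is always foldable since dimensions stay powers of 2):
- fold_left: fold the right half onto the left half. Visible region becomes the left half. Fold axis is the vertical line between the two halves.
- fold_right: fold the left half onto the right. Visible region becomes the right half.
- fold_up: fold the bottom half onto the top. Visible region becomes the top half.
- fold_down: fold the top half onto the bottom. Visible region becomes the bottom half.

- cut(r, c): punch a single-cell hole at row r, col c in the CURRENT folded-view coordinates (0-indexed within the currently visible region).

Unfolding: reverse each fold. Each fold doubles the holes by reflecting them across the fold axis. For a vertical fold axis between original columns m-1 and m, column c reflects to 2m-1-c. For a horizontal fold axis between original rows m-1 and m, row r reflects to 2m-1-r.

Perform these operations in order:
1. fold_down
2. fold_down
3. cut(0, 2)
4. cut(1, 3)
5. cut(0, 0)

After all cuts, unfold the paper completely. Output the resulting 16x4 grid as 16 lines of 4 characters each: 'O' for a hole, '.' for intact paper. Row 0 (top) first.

Answer: ....
....
...O
O.O.
O.O.
...O
....
....
....
....
...O
O.O.
O.O.
...O
....
....

Derivation:
Op 1 fold_down: fold axis h@8; visible region now rows[8,16) x cols[0,4) = 8x4
Op 2 fold_down: fold axis h@12; visible region now rows[12,16) x cols[0,4) = 4x4
Op 3 cut(0, 2): punch at orig (12,2); cuts so far [(12, 2)]; region rows[12,16) x cols[0,4) = 4x4
Op 4 cut(1, 3): punch at orig (13,3); cuts so far [(12, 2), (13, 3)]; region rows[12,16) x cols[0,4) = 4x4
Op 5 cut(0, 0): punch at orig (12,0); cuts so far [(12, 0), (12, 2), (13, 3)]; region rows[12,16) x cols[0,4) = 4x4
Unfold 1 (reflect across h@12): 6 holes -> [(10, 3), (11, 0), (11, 2), (12, 0), (12, 2), (13, 3)]
Unfold 2 (reflect across h@8): 12 holes -> [(2, 3), (3, 0), (3, 2), (4, 0), (4, 2), (5, 3), (10, 3), (11, 0), (11, 2), (12, 0), (12, 2), (13, 3)]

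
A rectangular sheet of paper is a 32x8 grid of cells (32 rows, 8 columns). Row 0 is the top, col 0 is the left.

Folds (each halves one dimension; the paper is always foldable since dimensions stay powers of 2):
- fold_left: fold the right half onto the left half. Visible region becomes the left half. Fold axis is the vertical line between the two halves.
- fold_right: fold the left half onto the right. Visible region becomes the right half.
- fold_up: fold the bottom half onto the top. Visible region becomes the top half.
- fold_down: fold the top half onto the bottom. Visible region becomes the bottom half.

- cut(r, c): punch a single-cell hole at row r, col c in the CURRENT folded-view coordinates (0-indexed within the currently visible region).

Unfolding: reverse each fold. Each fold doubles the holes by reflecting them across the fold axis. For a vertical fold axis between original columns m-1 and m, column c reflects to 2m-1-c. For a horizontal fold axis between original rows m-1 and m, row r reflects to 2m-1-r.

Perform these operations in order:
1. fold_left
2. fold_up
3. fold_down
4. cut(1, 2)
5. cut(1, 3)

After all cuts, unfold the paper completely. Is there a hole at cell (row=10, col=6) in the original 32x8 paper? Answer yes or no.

Answer: no

Derivation:
Op 1 fold_left: fold axis v@4; visible region now rows[0,32) x cols[0,4) = 32x4
Op 2 fold_up: fold axis h@16; visible region now rows[0,16) x cols[0,4) = 16x4
Op 3 fold_down: fold axis h@8; visible region now rows[8,16) x cols[0,4) = 8x4
Op 4 cut(1, 2): punch at orig (9,2); cuts so far [(9, 2)]; region rows[8,16) x cols[0,4) = 8x4
Op 5 cut(1, 3): punch at orig (9,3); cuts so far [(9, 2), (9, 3)]; region rows[8,16) x cols[0,4) = 8x4
Unfold 1 (reflect across h@8): 4 holes -> [(6, 2), (6, 3), (9, 2), (9, 3)]
Unfold 2 (reflect across h@16): 8 holes -> [(6, 2), (6, 3), (9, 2), (9, 3), (22, 2), (22, 3), (25, 2), (25, 3)]
Unfold 3 (reflect across v@4): 16 holes -> [(6, 2), (6, 3), (6, 4), (6, 5), (9, 2), (9, 3), (9, 4), (9, 5), (22, 2), (22, 3), (22, 4), (22, 5), (25, 2), (25, 3), (25, 4), (25, 5)]
Holes: [(6, 2), (6, 3), (6, 4), (6, 5), (9, 2), (9, 3), (9, 4), (9, 5), (22, 2), (22, 3), (22, 4), (22, 5), (25, 2), (25, 3), (25, 4), (25, 5)]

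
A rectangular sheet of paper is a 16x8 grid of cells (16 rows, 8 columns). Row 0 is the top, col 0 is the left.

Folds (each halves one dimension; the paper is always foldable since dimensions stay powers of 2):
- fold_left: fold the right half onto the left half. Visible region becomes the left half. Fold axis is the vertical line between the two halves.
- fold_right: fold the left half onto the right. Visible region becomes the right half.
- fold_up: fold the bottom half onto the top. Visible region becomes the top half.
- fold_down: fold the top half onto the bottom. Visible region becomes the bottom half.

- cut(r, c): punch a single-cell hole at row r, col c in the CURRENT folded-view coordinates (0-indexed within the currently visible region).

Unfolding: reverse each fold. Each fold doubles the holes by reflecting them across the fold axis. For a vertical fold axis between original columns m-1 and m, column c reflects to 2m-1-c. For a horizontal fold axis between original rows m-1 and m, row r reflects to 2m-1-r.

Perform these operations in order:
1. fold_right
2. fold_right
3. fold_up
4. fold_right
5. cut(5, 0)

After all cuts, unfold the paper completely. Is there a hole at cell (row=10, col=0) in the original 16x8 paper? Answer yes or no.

Op 1 fold_right: fold axis v@4; visible region now rows[0,16) x cols[4,8) = 16x4
Op 2 fold_right: fold axis v@6; visible region now rows[0,16) x cols[6,8) = 16x2
Op 3 fold_up: fold axis h@8; visible region now rows[0,8) x cols[6,8) = 8x2
Op 4 fold_right: fold axis v@7; visible region now rows[0,8) x cols[7,8) = 8x1
Op 5 cut(5, 0): punch at orig (5,7); cuts so far [(5, 7)]; region rows[0,8) x cols[7,8) = 8x1
Unfold 1 (reflect across v@7): 2 holes -> [(5, 6), (5, 7)]
Unfold 2 (reflect across h@8): 4 holes -> [(5, 6), (5, 7), (10, 6), (10, 7)]
Unfold 3 (reflect across v@6): 8 holes -> [(5, 4), (5, 5), (5, 6), (5, 7), (10, 4), (10, 5), (10, 6), (10, 7)]
Unfold 4 (reflect across v@4): 16 holes -> [(5, 0), (5, 1), (5, 2), (5, 3), (5, 4), (5, 5), (5, 6), (5, 7), (10, 0), (10, 1), (10, 2), (10, 3), (10, 4), (10, 5), (10, 6), (10, 7)]
Holes: [(5, 0), (5, 1), (5, 2), (5, 3), (5, 4), (5, 5), (5, 6), (5, 7), (10, 0), (10, 1), (10, 2), (10, 3), (10, 4), (10, 5), (10, 6), (10, 7)]

Answer: yes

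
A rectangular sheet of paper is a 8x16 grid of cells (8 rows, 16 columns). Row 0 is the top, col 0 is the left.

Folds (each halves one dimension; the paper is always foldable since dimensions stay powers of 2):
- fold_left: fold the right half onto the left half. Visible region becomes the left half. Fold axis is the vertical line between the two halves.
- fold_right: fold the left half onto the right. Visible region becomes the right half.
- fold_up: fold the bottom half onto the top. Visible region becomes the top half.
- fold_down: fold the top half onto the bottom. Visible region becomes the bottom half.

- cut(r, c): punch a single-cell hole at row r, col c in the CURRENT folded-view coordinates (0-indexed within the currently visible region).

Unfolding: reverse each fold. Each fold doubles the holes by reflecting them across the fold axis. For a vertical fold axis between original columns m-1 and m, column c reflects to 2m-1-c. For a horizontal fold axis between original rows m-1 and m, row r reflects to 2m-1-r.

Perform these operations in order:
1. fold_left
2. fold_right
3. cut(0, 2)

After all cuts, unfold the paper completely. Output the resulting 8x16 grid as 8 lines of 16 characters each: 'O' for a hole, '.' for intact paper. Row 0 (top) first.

Answer: .O....O..O....O.
................
................
................
................
................
................
................

Derivation:
Op 1 fold_left: fold axis v@8; visible region now rows[0,8) x cols[0,8) = 8x8
Op 2 fold_right: fold axis v@4; visible region now rows[0,8) x cols[4,8) = 8x4
Op 3 cut(0, 2): punch at orig (0,6); cuts so far [(0, 6)]; region rows[0,8) x cols[4,8) = 8x4
Unfold 1 (reflect across v@4): 2 holes -> [(0, 1), (0, 6)]
Unfold 2 (reflect across v@8): 4 holes -> [(0, 1), (0, 6), (0, 9), (0, 14)]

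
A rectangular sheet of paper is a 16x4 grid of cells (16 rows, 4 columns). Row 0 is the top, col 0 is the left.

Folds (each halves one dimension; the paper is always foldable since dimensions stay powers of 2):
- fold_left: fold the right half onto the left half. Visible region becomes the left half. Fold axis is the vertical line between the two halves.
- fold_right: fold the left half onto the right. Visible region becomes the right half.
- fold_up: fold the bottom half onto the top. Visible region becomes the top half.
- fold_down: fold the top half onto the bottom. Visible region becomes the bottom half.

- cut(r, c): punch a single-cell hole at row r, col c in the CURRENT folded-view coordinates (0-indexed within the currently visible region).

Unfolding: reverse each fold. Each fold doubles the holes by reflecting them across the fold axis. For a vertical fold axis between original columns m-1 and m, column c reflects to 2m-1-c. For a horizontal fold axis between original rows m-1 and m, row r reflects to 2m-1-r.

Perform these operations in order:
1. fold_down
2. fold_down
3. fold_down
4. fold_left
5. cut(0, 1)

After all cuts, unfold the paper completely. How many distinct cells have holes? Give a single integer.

Op 1 fold_down: fold axis h@8; visible region now rows[8,16) x cols[0,4) = 8x4
Op 2 fold_down: fold axis h@12; visible region now rows[12,16) x cols[0,4) = 4x4
Op 3 fold_down: fold axis h@14; visible region now rows[14,16) x cols[0,4) = 2x4
Op 4 fold_left: fold axis v@2; visible region now rows[14,16) x cols[0,2) = 2x2
Op 5 cut(0, 1): punch at orig (14,1); cuts so far [(14, 1)]; region rows[14,16) x cols[0,2) = 2x2
Unfold 1 (reflect across v@2): 2 holes -> [(14, 1), (14, 2)]
Unfold 2 (reflect across h@14): 4 holes -> [(13, 1), (13, 2), (14, 1), (14, 2)]
Unfold 3 (reflect across h@12): 8 holes -> [(9, 1), (9, 2), (10, 1), (10, 2), (13, 1), (13, 2), (14, 1), (14, 2)]
Unfold 4 (reflect across h@8): 16 holes -> [(1, 1), (1, 2), (2, 1), (2, 2), (5, 1), (5, 2), (6, 1), (6, 2), (9, 1), (9, 2), (10, 1), (10, 2), (13, 1), (13, 2), (14, 1), (14, 2)]

Answer: 16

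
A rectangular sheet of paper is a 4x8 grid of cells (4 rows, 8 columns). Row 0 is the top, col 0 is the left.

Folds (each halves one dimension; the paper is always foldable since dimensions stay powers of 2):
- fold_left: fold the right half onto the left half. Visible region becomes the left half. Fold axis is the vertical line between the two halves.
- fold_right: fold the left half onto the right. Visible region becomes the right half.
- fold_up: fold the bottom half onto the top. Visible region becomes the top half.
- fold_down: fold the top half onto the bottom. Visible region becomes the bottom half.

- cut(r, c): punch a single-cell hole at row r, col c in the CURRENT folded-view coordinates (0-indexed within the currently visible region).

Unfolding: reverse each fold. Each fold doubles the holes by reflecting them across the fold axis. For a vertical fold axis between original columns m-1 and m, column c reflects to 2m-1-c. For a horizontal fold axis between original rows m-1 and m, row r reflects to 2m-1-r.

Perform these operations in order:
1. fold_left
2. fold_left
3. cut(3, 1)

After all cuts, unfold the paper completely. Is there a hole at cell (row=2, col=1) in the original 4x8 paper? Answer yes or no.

Op 1 fold_left: fold axis v@4; visible region now rows[0,4) x cols[0,4) = 4x4
Op 2 fold_left: fold axis v@2; visible region now rows[0,4) x cols[0,2) = 4x2
Op 3 cut(3, 1): punch at orig (3,1); cuts so far [(3, 1)]; region rows[0,4) x cols[0,2) = 4x2
Unfold 1 (reflect across v@2): 2 holes -> [(3, 1), (3, 2)]
Unfold 2 (reflect across v@4): 4 holes -> [(3, 1), (3, 2), (3, 5), (3, 6)]
Holes: [(3, 1), (3, 2), (3, 5), (3, 6)]

Answer: no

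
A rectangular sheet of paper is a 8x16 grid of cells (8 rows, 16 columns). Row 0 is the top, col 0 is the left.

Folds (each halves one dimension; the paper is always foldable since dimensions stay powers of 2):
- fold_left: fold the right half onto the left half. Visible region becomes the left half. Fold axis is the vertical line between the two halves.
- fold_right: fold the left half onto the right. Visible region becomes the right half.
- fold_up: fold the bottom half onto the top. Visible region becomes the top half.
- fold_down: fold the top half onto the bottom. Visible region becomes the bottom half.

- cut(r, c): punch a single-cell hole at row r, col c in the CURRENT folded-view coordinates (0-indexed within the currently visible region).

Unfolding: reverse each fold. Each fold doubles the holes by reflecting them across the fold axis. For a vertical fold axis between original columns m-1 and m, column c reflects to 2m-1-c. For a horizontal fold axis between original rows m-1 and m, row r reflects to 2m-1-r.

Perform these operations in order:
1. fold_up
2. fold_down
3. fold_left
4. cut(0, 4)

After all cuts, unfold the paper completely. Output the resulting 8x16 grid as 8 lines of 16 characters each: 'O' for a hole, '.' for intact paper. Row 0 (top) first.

Op 1 fold_up: fold axis h@4; visible region now rows[0,4) x cols[0,16) = 4x16
Op 2 fold_down: fold axis h@2; visible region now rows[2,4) x cols[0,16) = 2x16
Op 3 fold_left: fold axis v@8; visible region now rows[2,4) x cols[0,8) = 2x8
Op 4 cut(0, 4): punch at orig (2,4); cuts so far [(2, 4)]; region rows[2,4) x cols[0,8) = 2x8
Unfold 1 (reflect across v@8): 2 holes -> [(2, 4), (2, 11)]
Unfold 2 (reflect across h@2): 4 holes -> [(1, 4), (1, 11), (2, 4), (2, 11)]
Unfold 3 (reflect across h@4): 8 holes -> [(1, 4), (1, 11), (2, 4), (2, 11), (5, 4), (5, 11), (6, 4), (6, 11)]

Answer: ................
....O......O....
....O......O....
................
................
....O......O....
....O......O....
................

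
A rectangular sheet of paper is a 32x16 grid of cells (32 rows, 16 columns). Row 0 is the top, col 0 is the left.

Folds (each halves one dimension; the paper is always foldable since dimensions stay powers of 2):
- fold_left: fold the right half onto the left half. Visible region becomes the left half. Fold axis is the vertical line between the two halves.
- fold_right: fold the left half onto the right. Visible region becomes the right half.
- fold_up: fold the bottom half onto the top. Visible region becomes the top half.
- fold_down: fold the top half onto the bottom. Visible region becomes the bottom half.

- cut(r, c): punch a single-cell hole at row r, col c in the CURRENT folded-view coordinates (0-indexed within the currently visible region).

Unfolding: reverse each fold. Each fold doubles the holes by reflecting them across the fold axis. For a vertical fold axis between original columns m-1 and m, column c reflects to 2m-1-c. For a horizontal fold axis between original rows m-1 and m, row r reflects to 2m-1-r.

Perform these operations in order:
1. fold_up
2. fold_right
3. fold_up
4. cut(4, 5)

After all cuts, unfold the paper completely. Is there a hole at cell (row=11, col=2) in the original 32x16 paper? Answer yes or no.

Op 1 fold_up: fold axis h@16; visible region now rows[0,16) x cols[0,16) = 16x16
Op 2 fold_right: fold axis v@8; visible region now rows[0,16) x cols[8,16) = 16x8
Op 3 fold_up: fold axis h@8; visible region now rows[0,8) x cols[8,16) = 8x8
Op 4 cut(4, 5): punch at orig (4,13); cuts so far [(4, 13)]; region rows[0,8) x cols[8,16) = 8x8
Unfold 1 (reflect across h@8): 2 holes -> [(4, 13), (11, 13)]
Unfold 2 (reflect across v@8): 4 holes -> [(4, 2), (4, 13), (11, 2), (11, 13)]
Unfold 3 (reflect across h@16): 8 holes -> [(4, 2), (4, 13), (11, 2), (11, 13), (20, 2), (20, 13), (27, 2), (27, 13)]
Holes: [(4, 2), (4, 13), (11, 2), (11, 13), (20, 2), (20, 13), (27, 2), (27, 13)]

Answer: yes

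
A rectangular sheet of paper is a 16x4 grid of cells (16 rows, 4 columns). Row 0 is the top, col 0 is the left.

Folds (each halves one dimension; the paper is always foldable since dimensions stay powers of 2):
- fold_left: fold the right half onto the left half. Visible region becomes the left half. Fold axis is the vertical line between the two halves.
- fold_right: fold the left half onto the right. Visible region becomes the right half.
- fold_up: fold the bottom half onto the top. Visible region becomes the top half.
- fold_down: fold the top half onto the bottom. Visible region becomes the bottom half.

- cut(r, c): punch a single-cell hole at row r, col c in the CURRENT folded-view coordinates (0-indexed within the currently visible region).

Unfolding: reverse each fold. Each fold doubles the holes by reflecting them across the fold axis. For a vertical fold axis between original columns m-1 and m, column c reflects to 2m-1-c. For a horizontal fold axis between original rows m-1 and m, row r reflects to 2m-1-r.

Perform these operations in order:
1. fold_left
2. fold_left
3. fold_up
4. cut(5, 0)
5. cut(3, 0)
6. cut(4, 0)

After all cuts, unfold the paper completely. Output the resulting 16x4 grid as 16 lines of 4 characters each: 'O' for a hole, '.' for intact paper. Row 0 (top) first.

Op 1 fold_left: fold axis v@2; visible region now rows[0,16) x cols[0,2) = 16x2
Op 2 fold_left: fold axis v@1; visible region now rows[0,16) x cols[0,1) = 16x1
Op 3 fold_up: fold axis h@8; visible region now rows[0,8) x cols[0,1) = 8x1
Op 4 cut(5, 0): punch at orig (5,0); cuts so far [(5, 0)]; region rows[0,8) x cols[0,1) = 8x1
Op 5 cut(3, 0): punch at orig (3,0); cuts so far [(3, 0), (5, 0)]; region rows[0,8) x cols[0,1) = 8x1
Op 6 cut(4, 0): punch at orig (4,0); cuts so far [(3, 0), (4, 0), (5, 0)]; region rows[0,8) x cols[0,1) = 8x1
Unfold 1 (reflect across h@8): 6 holes -> [(3, 0), (4, 0), (5, 0), (10, 0), (11, 0), (12, 0)]
Unfold 2 (reflect across v@1): 12 holes -> [(3, 0), (3, 1), (4, 0), (4, 1), (5, 0), (5, 1), (10, 0), (10, 1), (11, 0), (11, 1), (12, 0), (12, 1)]
Unfold 3 (reflect across v@2): 24 holes -> [(3, 0), (3, 1), (3, 2), (3, 3), (4, 0), (4, 1), (4, 2), (4, 3), (5, 0), (5, 1), (5, 2), (5, 3), (10, 0), (10, 1), (10, 2), (10, 3), (11, 0), (11, 1), (11, 2), (11, 3), (12, 0), (12, 1), (12, 2), (12, 3)]

Answer: ....
....
....
OOOO
OOOO
OOOO
....
....
....
....
OOOO
OOOO
OOOO
....
....
....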